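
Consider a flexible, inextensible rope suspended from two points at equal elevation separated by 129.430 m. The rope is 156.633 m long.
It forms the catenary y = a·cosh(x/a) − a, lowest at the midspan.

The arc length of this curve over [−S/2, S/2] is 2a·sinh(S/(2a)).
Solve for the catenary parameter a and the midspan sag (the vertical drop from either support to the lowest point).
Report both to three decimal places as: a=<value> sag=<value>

a=59.364 sag=38.909

seed: a₀ = √(S³/(24(L−S))) = √(129.430³/(24·27.203)) = 57.628645
iter 1: u=1.122966  f(a)=+1.768e+00  f'(a)=-1.069e+00  a ← 57.628645 − (+1.768e+00/-1.069e+00) = 59.282769
iter 2: u=1.091633  f(a)=+7.896e-02  f'(a)=-9.751e-01  a ← 59.282769 − (+7.896e-02/-9.751e-01) = 59.363749
iter 3: u=1.090143  f(a)=+1.739e-04  f'(a)=-9.708e-01  a ← 59.363749 − (+1.739e-04/-9.708e-01) = 59.363928
iter 4: u=1.090140  f(a)=+8.473e-10  f'(a)=-9.708e-01  a ← 59.363928 − (+8.473e-10/-9.708e-01) = 59.363928
iter 5: u=1.090140  f(a)=+2.842e-14  f'(a)=-9.708e-01  a ← 59.363928 − (+2.842e-14/-9.708e-01) = 59.363928
converged: |Δa| < 1e-12 after 5 iterations
sag = a·(cosh(S/(2a)) − 1) = 59.363928·(cosh(1.090140) − 1) = 38.908907
T_max/T_min = cosh(S/(2a)) = 1.655430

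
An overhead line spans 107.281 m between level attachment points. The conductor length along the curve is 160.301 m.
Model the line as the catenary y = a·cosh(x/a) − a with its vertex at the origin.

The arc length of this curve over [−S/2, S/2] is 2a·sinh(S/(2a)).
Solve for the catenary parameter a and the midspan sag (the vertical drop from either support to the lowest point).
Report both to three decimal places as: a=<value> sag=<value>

seed: a₀ = √(S³/(24(L−S))) = √(107.281³/(24·53.020)) = 31.150049
iter 1: u=1.722004  f(a)=+8.439e+00  f'(a)=-4.527e+00  a ← 31.150049 − (+8.439e+00/-4.527e+00) = 33.014479
iter 2: u=1.624757  f(a)=+8.171e-01  f'(a)=-3.689e+00  a ← 33.014479 − (+8.171e-01/-3.689e+00) = 33.235970
iter 3: u=1.613929  f(a)=+9.471e-03  f'(a)=-3.604e+00  a ← 33.235970 − (+9.471e-03/-3.604e+00) = 33.238598
iter 4: u=1.613802  f(a)=+1.305e-06  f'(a)=-3.603e+00  a ← 33.238598 − (+1.305e-06/-3.603e+00) = 33.238598
iter 5: u=1.613802  f(a)=+2.842e-14  f'(a)=-3.603e+00  a ← 33.238598 − (+2.842e-14/-3.603e+00) = 33.238598
converged: |Δa| < 1e-12 after 5 iterations
sag = a·(cosh(S/(2a)) − 1) = 33.238598·(cosh(1.613802) − 1) = 53.530677
T_max/T_min = cosh(S/(2a)) = 2.610497

a=33.239 sag=53.531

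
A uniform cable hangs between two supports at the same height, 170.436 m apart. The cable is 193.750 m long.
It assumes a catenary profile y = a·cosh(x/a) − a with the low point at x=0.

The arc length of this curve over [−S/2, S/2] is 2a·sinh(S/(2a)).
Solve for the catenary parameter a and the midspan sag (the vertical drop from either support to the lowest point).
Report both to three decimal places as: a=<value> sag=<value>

a=95.937 sag=40.403

seed: a₀ = √(S³/(24(L−S))) = √(170.436³/(24·23.314)) = 94.064983
iter 1: u=0.905948  f(a)=+9.756e-01  f'(a)=-5.376e-01  a ← 94.064983 − (+9.756e-01/-5.376e-01) = 95.879825
iter 2: u=0.888800  f(a)=+2.895e-02  f'(a)=-5.061e-01  a ← 95.879825 − (+2.895e-02/-5.061e-01) = 95.937028
iter 3: u=0.888270  f(a)=+2.722e-05  f'(a)=-5.052e-01  a ← 95.937028 − (+2.722e-05/-5.052e-01) = 95.937082
iter 4: u=0.888270  f(a)=+2.410e-11  f'(a)=-5.052e-01  a ← 95.937082 − (+2.410e-11/-5.052e-01) = 95.937082
converged: |Δa| < 1e-12 after 4 iterations
sag = a·(cosh(S/(2a)) − 1) = 95.937082·(cosh(0.888270) − 1) = 40.403262
T_max/T_min = cosh(S/(2a)) = 1.421143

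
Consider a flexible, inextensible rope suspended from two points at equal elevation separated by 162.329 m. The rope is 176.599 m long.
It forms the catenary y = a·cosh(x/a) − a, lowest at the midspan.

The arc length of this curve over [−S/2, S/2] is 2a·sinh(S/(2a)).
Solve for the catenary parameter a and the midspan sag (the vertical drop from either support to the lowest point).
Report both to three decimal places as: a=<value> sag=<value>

seed: a₀ = √(S³/(24(L−S))) = √(162.329³/(24·14.270)) = 111.757470
iter 1: u=0.726256  f(a)=+3.811e-01  f'(a)=-2.691e-01  a ← 111.757470 − (+3.811e-01/-2.691e-01) = 113.173651
iter 2: u=0.717168  f(a)=+7.365e-03  f'(a)=-2.588e-01  a ← 113.173651 − (+7.365e-03/-2.588e-01) = 113.202110
iter 3: u=0.716988  f(a)=+2.871e-06  f'(a)=-2.586e-01  a ← 113.202110 − (+2.871e-06/-2.586e-01) = 113.202121
iter 4: u=0.716987  f(a)=+4.547e-13  f'(a)=-2.586e-01  a ← 113.202121 − (+4.547e-13/-2.586e-01) = 113.202121
converged: |Δa| < 1e-12 after 4 iterations
sag = a·(cosh(S/(2a)) − 1) = 113.202121·(cosh(0.716987) − 1) = 30.365013
T_max/T_min = cosh(S/(2a)) = 1.268237

a=113.202 sag=30.365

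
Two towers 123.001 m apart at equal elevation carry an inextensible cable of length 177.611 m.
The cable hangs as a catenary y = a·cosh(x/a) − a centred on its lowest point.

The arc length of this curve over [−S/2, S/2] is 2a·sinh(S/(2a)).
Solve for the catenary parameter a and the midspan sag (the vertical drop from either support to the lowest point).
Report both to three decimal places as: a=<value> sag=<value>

a=39.971 sag=57.415

seed: a₀ = √(S³/(24(L−S))) = √(123.001³/(24·54.610)) = 37.680899
iter 1: u=1.632140  f(a)=+7.753e+00  f'(a)=-3.748e+00  a ← 37.680899 − (+7.753e+00/-3.748e+00) = 39.749413
iter 2: u=1.547205  f(a)=+6.842e-01  f'(a)=-3.113e+00  a ← 39.749413 − (+6.842e-01/-3.113e+00) = 39.969182
iter 3: u=1.538698  f(a)=+6.467e-03  f'(a)=-3.054e+00  a ← 39.969182 − (+6.467e-03/-3.054e+00) = 39.971300
iter 4: u=1.538616  f(a)=+5.900e-07  f'(a)=-3.054e+00  a ← 39.971300 − (+5.900e-07/-3.054e+00) = 39.971300
iter 5: u=1.538616  f(a)=+5.684e-14  f'(a)=-3.054e+00  a ← 39.971300 − (+5.684e-14/-3.054e+00) = 39.971300
converged: |Δa| < 1e-12 after 5 iterations
sag = a·(cosh(S/(2a)) − 1) = 39.971300·(cosh(1.538616) − 1) = 57.415155
T_max/T_min = cosh(S/(2a)) = 2.436410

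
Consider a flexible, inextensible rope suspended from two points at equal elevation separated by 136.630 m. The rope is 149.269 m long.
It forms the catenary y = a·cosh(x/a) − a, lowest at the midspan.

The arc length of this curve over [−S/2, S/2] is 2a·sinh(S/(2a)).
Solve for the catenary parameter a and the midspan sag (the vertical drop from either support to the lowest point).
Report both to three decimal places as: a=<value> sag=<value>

seed: a₀ = √(S³/(24(L−S))) = √(136.630³/(24·12.639)) = 91.697422
iter 1: u=0.745005  f(a)=+3.554e-01  f'(a)=-2.913e-01  a ← 91.697422 − (+3.554e-01/-2.913e-01) = 92.917658
iter 2: u=0.735221  f(a)=+7.219e-03  f'(a)=-2.796e-01  a ← 92.917658 − (+7.219e-03/-2.796e-01) = 92.943482
iter 3: u=0.735017  f(a)=+3.115e-06  f'(a)=-2.793e-01  a ← 92.943482 − (+3.115e-06/-2.793e-01) = 92.943493
iter 4: u=0.735016  f(a)=+5.969e-13  f'(a)=-2.793e-01  a ← 92.943493 − (+5.969e-13/-2.793e-01) = 92.943493
converged: |Δa| < 1e-12 after 4 iterations
sag = a·(cosh(S/(2a)) − 1) = 92.943493·(cosh(0.735016) − 1) = 26.257184
T_max/T_min = cosh(S/(2a)) = 1.282507

a=92.943 sag=26.257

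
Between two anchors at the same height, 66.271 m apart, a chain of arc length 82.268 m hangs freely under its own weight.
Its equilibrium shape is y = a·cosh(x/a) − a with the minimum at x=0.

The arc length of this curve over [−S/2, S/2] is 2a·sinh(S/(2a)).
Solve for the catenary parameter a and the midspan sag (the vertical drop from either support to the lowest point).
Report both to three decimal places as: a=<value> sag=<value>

seed: a₀ = √(S³/(24(L−S))) = √(66.271³/(24·15.997)) = 27.533435
iter 1: u=1.203464  f(a)=+1.199e+00  f'(a)=-1.339e+00  a ← 27.533435 − (+1.199e+00/-1.339e+00) = 28.428869
iter 2: u=1.165558  f(a)=+6.099e-02  f'(a)=-1.206e+00  a ← 28.428869 − (+6.099e-02/-1.206e+00) = 28.479430
iter 3: u=1.163489  f(a)=+1.764e-04  f'(a)=-1.199e+00  a ← 28.479430 − (+1.764e-04/-1.199e+00) = 28.479578
iter 4: u=1.163483  f(a)=+1.486e-09  f'(a)=-1.199e+00  a ← 28.479578 − (+1.486e-09/-1.199e+00) = 28.479578
iter 5: u=1.163483  f(a)=+0.000e+00  f'(a)=-1.199e+00  a ← 28.479578 − (+0.000e+00/-1.199e+00) = 28.479578
converged: |Δa| < 1e-12 after 5 iterations
sag = a·(cosh(S/(2a)) − 1) = 28.479578·(cosh(1.163483) − 1) = 21.551336
T_max/T_min = cosh(S/(2a)) = 1.756729

a=28.480 sag=21.551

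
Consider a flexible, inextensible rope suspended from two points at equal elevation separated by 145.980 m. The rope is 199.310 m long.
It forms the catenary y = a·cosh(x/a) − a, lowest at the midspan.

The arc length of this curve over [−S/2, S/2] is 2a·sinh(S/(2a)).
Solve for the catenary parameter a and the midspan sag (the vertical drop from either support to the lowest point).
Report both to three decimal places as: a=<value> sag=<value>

seed: a₀ = √(S³/(24(L−S))) = √(145.980³/(24·53.330)) = 49.300194
iter 1: u=1.480522  f(a)=+6.159e+00  f'(a)=-2.676e+00  a ← 49.300194 − (+6.159e+00/-2.676e+00) = 51.601566
iter 2: u=1.414492  f(a)=+4.575e-01  f'(a)=-2.292e+00  a ← 51.601566 − (+4.575e-01/-2.292e+00) = 51.801174
iter 3: u=1.409041  f(a)=+2.973e-03  f'(a)=-2.263e+00  a ← 51.801174 − (+2.973e-03/-2.263e+00) = 51.802488
iter 4: u=1.409006  f(a)=+1.273e-07  f'(a)=-2.262e+00  a ← 51.802488 − (+1.273e-07/-2.262e+00) = 51.802488
iter 5: u=1.409006  f(a)=+5.684e-14  f'(a)=-2.262e+00  a ← 51.802488 − (+5.684e-14/-2.262e+00) = 51.802488
converged: |Δa| < 1e-12 after 5 iterations
sag = a·(cosh(S/(2a)) − 1) = 51.802488·(cosh(1.409006) − 1) = 60.512323
T_max/T_min = cosh(S/(2a)) = 2.168135

a=51.802 sag=60.512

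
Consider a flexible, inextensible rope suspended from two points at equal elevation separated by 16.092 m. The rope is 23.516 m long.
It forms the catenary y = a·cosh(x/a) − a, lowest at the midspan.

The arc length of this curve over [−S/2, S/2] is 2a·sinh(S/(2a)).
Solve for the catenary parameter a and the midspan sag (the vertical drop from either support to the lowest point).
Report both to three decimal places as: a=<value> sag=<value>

seed: a₀ = √(S³/(24(L−S))) = √(16.092³/(24·7.424)) = 4.836046
iter 1: u=1.663756  f(a)=+1.098e+00  f'(a)=-4.009e+00  a ← 4.836046 − (+1.098e+00/-4.009e+00) = 5.109932
iter 2: u=1.574581  f(a)=+1.002e-01  f'(a)=-3.308e+00  a ← 5.109932 − (+1.002e-01/-3.308e+00) = 5.140217
iter 3: u=1.565304  f(a)=+1.019e-03  f'(a)=-3.241e+00  a ← 5.140217 − (+1.019e-03/-3.241e+00) = 5.140532
iter 4: u=1.565208  f(a)=+1.078e-07  f'(a)=-3.240e+00  a ← 5.140532 − (+1.078e-07/-3.240e+00) = 5.140532
iter 5: u=1.565208  f(a)=-3.553e-15  f'(a)=-3.240e+00  a ← 5.140532 − (-3.553e-15/-3.240e+00) = 5.140532
converged: |Δa| < 1e-12 after 5 iterations
sag = a·(cosh(S/(2a)) − 1) = 5.140532·(cosh(1.565208) − 1) = 7.692069
T_max/T_min = cosh(S/(2a)) = 2.496357

a=5.141 sag=7.692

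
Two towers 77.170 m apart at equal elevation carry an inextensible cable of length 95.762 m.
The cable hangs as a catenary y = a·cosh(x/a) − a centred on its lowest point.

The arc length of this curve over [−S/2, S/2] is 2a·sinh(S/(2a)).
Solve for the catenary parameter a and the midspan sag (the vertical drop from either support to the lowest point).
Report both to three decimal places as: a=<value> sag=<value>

a=33.193 sag=25.068

seed: a₀ = √(S³/(24(L−S))) = √(77.170³/(24·18.592)) = 32.092539
iter 1: u=1.202304  f(a)=+1.391e+00  f'(a)=-1.335e+00  a ← 32.092539 − (+1.391e+00/-1.335e+00) = 33.134442
iter 2: u=1.164498  f(a)=+7.061e-02  f'(a)=-1.203e+00  a ← 33.134442 − (+7.061e-02/-1.203e+00) = 33.193157
iter 3: u=1.162438  f(a)=+2.035e-04  f'(a)=-1.196e+00  a ← 33.193157 − (+2.035e-04/-1.196e+00) = 33.193327
iter 4: u=1.162432  f(a)=+1.701e-09  f'(a)=-1.196e+00  a ← 33.193327 − (+1.701e-09/-1.196e+00) = 33.193327
iter 5: u=1.162432  f(a)=-1.421e-14  f'(a)=-1.196e+00  a ← 33.193327 − (-1.421e-14/-1.196e+00) = 33.193327
converged: |Δa| < 1e-12 after 5 iterations
sag = a·(cosh(S/(2a)) − 1) = 33.193327·(cosh(1.162432) − 1) = 25.068042
T_max/T_min = cosh(S/(2a)) = 1.755213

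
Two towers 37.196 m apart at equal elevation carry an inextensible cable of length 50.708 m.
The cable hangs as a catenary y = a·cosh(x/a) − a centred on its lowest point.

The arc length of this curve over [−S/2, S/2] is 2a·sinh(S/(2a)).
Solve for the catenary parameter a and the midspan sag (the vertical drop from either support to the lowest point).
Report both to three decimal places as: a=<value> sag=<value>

a=13.233 sag=15.366

seed: a₀ = √(S³/(24(L−S))) = √(37.196³/(24·13.512)) = 12.597342
iter 1: u=1.476343  f(a)=+1.551e+00  f'(a)=-2.651e+00  a ← 12.597342 − (+1.551e+00/-2.651e+00) = 13.182589
iter 2: u=1.410800  f(a)=+1.147e-01  f'(a)=-2.272e+00  a ← 13.182589 − (+1.147e-01/-2.272e+00) = 13.233053
iter 3: u=1.405420  f(a)=+7.368e-04  f'(a)=-2.243e+00  a ← 13.233053 − (+7.368e-04/-2.243e+00) = 13.233382
iter 4: u=1.405385  f(a)=+3.086e-08  f'(a)=-2.243e+00  a ← 13.233382 − (+3.086e-08/-2.243e+00) = 13.233382
iter 5: u=1.405385  f(a)=+0.000e+00  f'(a)=-2.243e+00  a ← 13.233382 − (+0.000e+00/-2.243e+00) = 13.233382
converged: |Δa| < 1e-12 after 5 iterations
sag = a·(cosh(S/(2a)) − 1) = 13.233382·(cosh(1.405385) − 1) = 15.366403
T_max/T_min = cosh(S/(2a)) = 2.161185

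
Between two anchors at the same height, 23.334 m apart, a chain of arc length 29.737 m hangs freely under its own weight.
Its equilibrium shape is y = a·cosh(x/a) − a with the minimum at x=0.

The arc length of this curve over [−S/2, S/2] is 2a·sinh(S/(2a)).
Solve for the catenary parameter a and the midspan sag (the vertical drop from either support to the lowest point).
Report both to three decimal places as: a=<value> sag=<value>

seed: a₀ = √(S³/(24(L−S))) = √(23.334³/(24·6.403)) = 9.092565
iter 1: u=1.283136  f(a)=+5.483e-01  f'(a)=-1.654e+00  a ← 9.092565 − (+5.483e-01/-1.654e+00) = 9.423965
iter 2: u=1.238014  f(a)=+3.140e-02  f'(a)=-1.470e+00  a ← 9.423965 − (+3.140e-02/-1.470e+00) = 9.445328
iter 3: u=1.235214  f(a)=+1.168e-04  f'(a)=-1.459e+00  a ← 9.445328 − (+1.168e-04/-1.459e+00) = 9.445408
iter 4: u=1.235203  f(a)=+1.631e-09  f'(a)=-1.459e+00  a ← 9.445408 − (+1.631e-09/-1.459e+00) = 9.445408
iter 5: u=1.235203  f(a)=+0.000e+00  f'(a)=-1.459e+00  a ← 9.445408 − (+0.000e+00/-1.459e+00) = 9.445408
converged: |Δa| < 1e-12 after 5 iterations
sag = a·(cosh(S/(2a)) − 1) = 9.445408·(cosh(1.235203) − 1) = 8.169586
T_max/T_min = cosh(S/(2a)) = 1.864927

a=9.445 sag=8.170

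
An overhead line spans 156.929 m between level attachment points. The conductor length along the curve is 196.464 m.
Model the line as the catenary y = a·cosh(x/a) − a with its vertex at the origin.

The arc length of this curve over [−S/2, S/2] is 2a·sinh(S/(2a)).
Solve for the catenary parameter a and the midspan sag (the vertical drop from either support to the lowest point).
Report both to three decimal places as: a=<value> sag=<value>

seed: a₀ = √(S³/(24(L−S))) = √(156.929³/(24·39.535)) = 63.820223
iter 1: u=1.229461  f(a)=+3.098e+00  f'(a)=-1.437e+00  a ← 63.820223 − (+3.098e+00/-1.437e+00) = 65.976553
iter 2: u=1.189279  f(a)=+1.639e-01  f'(a)=-1.288e+00  a ← 65.976553 − (+1.639e-01/-1.288e+00) = 66.103804
iter 3: u=1.186989  f(a)=+5.158e-04  f'(a)=-1.280e+00  a ← 66.103804 − (+5.158e-04/-1.280e+00) = 66.104207
iter 4: u=1.186982  f(a)=+5.142e-09  f'(a)=-1.280e+00  a ← 66.104207 − (+5.142e-09/-1.280e+00) = 66.104207
iter 5: u=1.186982  f(a)=+5.684e-14  f'(a)=-1.280e+00  a ← 66.104207 − (+5.684e-14/-1.280e+00) = 66.104207
converged: |Δa| < 1e-12 after 5 iterations
sag = a·(cosh(S/(2a)) − 1) = 66.104207·(cosh(1.186982) − 1) = 52.298884
T_max/T_min = cosh(S/(2a)) = 1.791158

a=66.104 sag=52.299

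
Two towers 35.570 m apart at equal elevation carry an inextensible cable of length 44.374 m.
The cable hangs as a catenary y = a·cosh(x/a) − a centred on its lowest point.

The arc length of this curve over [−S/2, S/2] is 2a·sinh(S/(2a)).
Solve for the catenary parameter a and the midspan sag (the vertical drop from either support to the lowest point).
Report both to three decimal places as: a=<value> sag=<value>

seed: a₀ = √(S³/(24(L−S))) = √(35.570³/(24·8.804)) = 14.594196
iter 1: u=1.218635  f(a)=+6.773e-01  f'(a)=-1.395e+00  a ← 14.594196 − (+6.773e-01/-1.395e+00) = 15.079578
iter 2: u=1.179410  f(a)=+3.526e-02  f'(a)=-1.254e+00  a ← 15.079578 − (+3.526e-02/-1.254e+00) = 15.107703
iter 3: u=1.177214  f(a)=+1.072e-04  f'(a)=-1.246e+00  a ← 15.107703 − (+1.072e-04/-1.246e+00) = 15.107789
iter 4: u=1.177207  f(a)=+9.963e-10  f'(a)=-1.246e+00  a ← 15.107789 − (+9.963e-10/-1.246e+00) = 15.107789
iter 5: u=1.177207  f(a)=-7.105e-15  f'(a)=-1.246e+00  a ← 15.107789 − (-7.105e-15/-1.246e+00) = 15.107789
converged: |Δa| < 1e-12 after 5 iterations
sag = a·(cosh(S/(2a)) − 1) = 15.107789·(cosh(1.177207) − 1) = 11.734496
T_max/T_min = cosh(S/(2a)) = 1.776718

a=15.108 sag=11.734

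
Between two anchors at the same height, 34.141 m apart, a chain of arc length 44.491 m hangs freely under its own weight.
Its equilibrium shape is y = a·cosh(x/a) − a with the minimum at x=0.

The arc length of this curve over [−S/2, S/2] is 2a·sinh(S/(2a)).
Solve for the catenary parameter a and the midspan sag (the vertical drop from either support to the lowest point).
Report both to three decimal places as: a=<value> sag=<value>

a=13.197 sag=12.669

seed: a₀ = √(S³/(24(L−S))) = √(34.141³/(24·10.350)) = 12.657227
iter 1: u=1.348676  f(a)=+9.831e-01  f'(a)=-1.953e+00  a ← 12.657227 − (+9.831e-01/-1.953e+00) = 13.160638
iter 2: u=1.297088  f(a)=+6.169e-02  f'(a)=-1.715e+00  a ← 13.160638 − (+6.169e-02/-1.715e+00) = 13.196616
iter 3: u=1.293551  f(a)=+2.789e-04  f'(a)=-1.699e+00  a ← 13.196616 − (+2.789e-04/-1.699e+00) = 13.196780
iter 4: u=1.293535  f(a)=+5.759e-09  f'(a)=-1.699e+00  a ← 13.196780 − (+5.759e-09/-1.699e+00) = 13.196780
iter 5: u=1.293535  f(a)=+0.000e+00  f'(a)=-1.699e+00  a ← 13.196780 − (+0.000e+00/-1.699e+00) = 13.196780
converged: |Δa| < 1e-12 after 5 iterations
sag = a·(cosh(S/(2a)) − 1) = 13.196780·(cosh(1.293535) − 1) = 12.668588
T_max/T_min = cosh(S/(2a)) = 1.959976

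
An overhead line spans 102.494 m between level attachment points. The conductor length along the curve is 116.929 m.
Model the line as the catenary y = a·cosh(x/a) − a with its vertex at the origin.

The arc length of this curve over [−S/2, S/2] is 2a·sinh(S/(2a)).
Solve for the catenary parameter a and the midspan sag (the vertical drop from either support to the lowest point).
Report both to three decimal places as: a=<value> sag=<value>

a=56.890 sag=24.686

seed: a₀ = √(S³/(24(L−S))) = √(102.494³/(24·14.435)) = 55.748559
iter 1: u=0.919252  f(a)=+6.223e-01  f'(a)=-5.630e-01  a ← 55.748559 − (+6.223e-01/-5.630e-01) = 56.853983
iter 2: u=0.901379  f(a)=+1.899e-02  f'(a)=-5.291e-01  a ← 56.853983 − (+1.899e-02/-5.291e-01) = 56.889879
iter 3: u=0.900810  f(a)=+1.892e-05  f'(a)=-5.280e-01  a ← 56.889879 − (+1.892e-05/-5.280e-01) = 56.889915
iter 4: u=0.900810  f(a)=+1.882e-11  f'(a)=-5.280e-01  a ← 56.889915 − (+1.882e-11/-5.280e-01) = 56.889915
converged: |Δa| < 1e-12 after 4 iterations
sag = a·(cosh(S/(2a)) − 1) = 56.889915·(cosh(0.900810) − 1) = 24.685573
T_max/T_min = cosh(S/(2a)) = 1.433918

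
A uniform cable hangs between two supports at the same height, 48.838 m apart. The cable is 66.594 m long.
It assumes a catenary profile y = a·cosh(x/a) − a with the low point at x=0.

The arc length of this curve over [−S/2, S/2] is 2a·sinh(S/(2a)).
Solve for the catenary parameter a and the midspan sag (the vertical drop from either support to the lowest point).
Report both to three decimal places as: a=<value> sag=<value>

a=17.369 sag=20.186

seed: a₀ = √(S³/(24(L−S))) = √(48.838³/(24·17.756)) = 16.533265
iter 1: u=1.476962  f(a)=+2.040e+00  f'(a)=-2.654e+00  a ← 16.533265 − (+2.040e+00/-2.654e+00) = 17.301912
iter 2: u=1.411347  f(a)=+1.509e-01  f'(a)=-2.275e+00  a ← 17.301912 − (+1.509e-01/-2.275e+00) = 17.368248
iter 3: u=1.405956  f(a)=+9.714e-04  f'(a)=-2.246e+00  a ← 17.368248 − (+9.714e-04/-2.246e+00) = 17.368680
iter 4: u=1.405921  f(a)=+4.082e-08  f'(a)=-2.246e+00  a ← 17.368680 − (+4.082e-08/-2.246e+00) = 17.368680
iter 5: u=1.405921  f(a)=+1.421e-14  f'(a)=-2.246e+00  a ← 17.368680 − (+1.421e-14/-2.246e+00) = 17.368680
converged: |Δa| < 1e-12 after 5 iterations
sag = a·(cosh(S/(2a)) − 1) = 17.368680·(cosh(1.405921) − 1) = 20.186097
T_max/T_min = cosh(S/(2a)) = 2.162212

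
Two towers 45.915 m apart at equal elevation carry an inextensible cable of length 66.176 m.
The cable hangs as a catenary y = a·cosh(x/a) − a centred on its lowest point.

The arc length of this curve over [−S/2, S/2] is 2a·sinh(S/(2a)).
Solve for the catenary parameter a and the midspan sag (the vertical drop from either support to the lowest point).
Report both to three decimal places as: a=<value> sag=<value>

a=14.962 sag=21.352

seed: a₀ = √(S³/(24(L−S))) = √(45.915³/(24·20.261)) = 14.108987
iter 1: u=1.627154  f(a)=+2.858e+00  f'(a)=-3.708e+00  a ← 14.108987 − (+2.858e+00/-3.708e+00) = 14.879649
iter 2: u=1.542879  f(a)=+2.508e-01  f'(a)=-3.083e+00  a ← 14.879649 − (+2.508e-01/-3.083e+00) = 14.961007
iter 3: u=1.534489  f(a)=+2.344e-03  f'(a)=-3.026e+00  a ← 14.961007 − (+2.344e-03/-3.026e+00) = 14.961782
iter 4: u=1.534409  f(a)=+2.088e-07  f'(a)=-3.025e+00  a ← 14.961782 − (+2.088e-07/-3.025e+00) = 14.961782
iter 5: u=1.534409  f(a)=-1.421e-14  f'(a)=-3.025e+00  a ← 14.961782 − (-1.421e-14/-3.025e+00) = 14.961782
converged: |Δa| < 1e-12 after 5 iterations
sag = a·(cosh(S/(2a)) − 1) = 14.961782·(cosh(1.534409) − 1) = 21.351723
T_max/T_min = cosh(S/(2a)) = 2.427084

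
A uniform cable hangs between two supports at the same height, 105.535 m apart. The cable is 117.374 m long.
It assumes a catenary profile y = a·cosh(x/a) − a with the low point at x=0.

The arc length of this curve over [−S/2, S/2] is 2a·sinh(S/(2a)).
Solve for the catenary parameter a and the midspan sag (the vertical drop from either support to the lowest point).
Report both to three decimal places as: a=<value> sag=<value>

a=65.373 sag=22.478

seed: a₀ = √(S³/(24(L−S))) = √(105.535³/(24·11.839)) = 64.317868
iter 1: u=0.820417  f(a)=+4.049e-01  f'(a)=-3.935e-01  a ← 64.317868 − (+4.049e-01/-3.935e-01) = 65.346724
iter 2: u=0.807500  f(a)=+9.919e-03  f'(a)=-3.745e-01  a ← 65.346724 − (+9.919e-03/-3.745e-01) = 65.373214
iter 3: u=0.807173  f(a)=+6.286e-06  f'(a)=-3.740e-01  a ← 65.373214 − (+6.286e-06/-3.740e-01) = 65.373231
iter 4: u=0.807173  f(a)=+2.530e-12  f'(a)=-3.740e-01  a ← 65.373231 − (+2.530e-12/-3.740e-01) = 65.373231
converged: |Δa| < 1e-12 after 4 iterations
sag = a·(cosh(S/(2a)) − 1) = 65.373231·(cosh(0.807173) − 1) = 22.477912
T_max/T_min = cosh(S/(2a)) = 1.343840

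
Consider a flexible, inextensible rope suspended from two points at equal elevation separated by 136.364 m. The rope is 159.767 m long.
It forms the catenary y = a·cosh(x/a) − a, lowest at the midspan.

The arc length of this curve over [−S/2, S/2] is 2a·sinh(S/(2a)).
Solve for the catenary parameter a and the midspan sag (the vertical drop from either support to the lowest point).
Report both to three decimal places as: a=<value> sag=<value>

a=68.856 sag=36.607

seed: a₀ = √(S³/(24(L−S))) = √(136.364³/(24·23.403)) = 67.190552
iter 1: u=1.014756  f(a)=+1.235e+00  f'(a)=-7.710e-01  a ← 67.190552 − (+1.235e+00/-7.710e-01) = 68.792169
iter 2: u=0.991130  f(a)=+4.553e-02  f'(a)=-7.151e-01  a ← 68.792169 − (+4.553e-02/-7.151e-01) = 68.855842
iter 3: u=0.990214  f(a)=+6.716e-05  f'(a)=-7.130e-01  a ← 68.855842 − (+6.716e-05/-7.130e-01) = 68.855936
iter 4: u=0.990212  f(a)=+1.466e-10  f'(a)=-7.130e-01  a ← 68.855936 − (+1.466e-10/-7.130e-01) = 68.855936
iter 5: u=0.990212  f(a)=-2.842e-14  f'(a)=-7.130e-01  a ← 68.855936 − (-2.842e-14/-7.130e-01) = 68.855936
converged: |Δa| < 1e-12 after 5 iterations
sag = a·(cosh(S/(2a)) − 1) = 68.855936·(cosh(0.990212) − 1) = 36.607392
T_max/T_min = cosh(S/(2a)) = 1.531652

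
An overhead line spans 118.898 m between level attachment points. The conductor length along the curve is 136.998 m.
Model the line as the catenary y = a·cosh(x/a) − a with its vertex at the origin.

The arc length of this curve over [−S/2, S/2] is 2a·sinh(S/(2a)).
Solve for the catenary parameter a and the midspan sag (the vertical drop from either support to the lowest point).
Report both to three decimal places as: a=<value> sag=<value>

seed: a₀ = √(S³/(24(L−S))) = √(118.898³/(24·18.100)) = 62.203800
iter 1: u=0.955713  f(a)=+8.448e-01  f'(a)=-6.369e-01  a ← 62.203800 − (+8.448e-01/-6.369e-01) = 63.530308
iter 2: u=0.935758  f(a)=+2.778e-02  f'(a)=-5.956e-01  a ← 63.530308 − (+2.778e-02/-5.956e-01) = 63.576950
iter 3: u=0.935072  f(a)=+3.230e-05  f'(a)=-5.942e-01  a ← 63.576950 − (+3.230e-05/-5.942e-01) = 63.577004
iter 4: u=0.935071  f(a)=+4.377e-11  f'(a)=-5.942e-01  a ← 63.577004 − (+4.377e-11/-5.942e-01) = 63.577004
iter 5: u=0.935071  f(a)=+0.000e+00  f'(a)=-5.942e-01  a ← 63.577004 − (+0.000e+00/-5.942e-01) = 63.577004
converged: |Δa| < 1e-12 after 5 iterations
sag = a·(cosh(S/(2a)) − 1) = 63.577004·(cosh(0.935071) − 1) = 29.879662
T_max/T_min = cosh(S/(2a)) = 1.469976

a=63.577 sag=29.880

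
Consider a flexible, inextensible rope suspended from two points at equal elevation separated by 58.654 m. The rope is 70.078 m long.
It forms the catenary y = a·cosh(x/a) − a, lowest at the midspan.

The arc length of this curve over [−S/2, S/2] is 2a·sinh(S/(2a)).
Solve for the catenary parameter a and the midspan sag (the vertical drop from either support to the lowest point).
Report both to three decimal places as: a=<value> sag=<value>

a=27.888 sag=16.894

seed: a₀ = √(S³/(24(L−S))) = √(58.654³/(24·11.424)) = 27.128872
iter 1: u=1.081025  f(a)=+6.864e-01  f'(a)=-9.448e-01  a ← 27.128872 − (+6.864e-01/-9.448e-01) = 27.855349
iter 2: u=1.052832  f(a)=+2.854e-02  f'(a)=-8.677e-01  a ← 27.855349 − (+2.854e-02/-8.677e-01) = 27.888236
iter 3: u=1.051590  f(a)=+5.407e-05  f'(a)=-8.644e-01  a ← 27.888236 − (+5.407e-05/-8.644e-01) = 27.888299
iter 4: u=1.051588  f(a)=+1.949e-10  f'(a)=-8.644e-01  a ← 27.888299 − (+1.949e-10/-8.644e-01) = 27.888299
iter 5: u=1.051588  f(a)=-1.421e-14  f'(a)=-8.644e-01  a ← 27.888299 − (-1.421e-14/-8.644e-01) = 27.888299
converged: |Δa| < 1e-12 after 5 iterations
sag = a·(cosh(S/(2a)) − 1) = 27.888299·(cosh(1.051588) − 1) = 16.894385
T_max/T_min = cosh(S/(2a)) = 1.605788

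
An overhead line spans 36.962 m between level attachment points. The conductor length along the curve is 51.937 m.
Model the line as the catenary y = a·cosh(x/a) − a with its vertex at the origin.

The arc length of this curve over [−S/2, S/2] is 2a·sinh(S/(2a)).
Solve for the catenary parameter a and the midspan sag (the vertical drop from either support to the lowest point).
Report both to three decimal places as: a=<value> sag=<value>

seed: a₀ = √(S³/(24(L−S))) = √(36.962³/(24·14.975)) = 11.853433
iter 1: u=1.559126  f(a)=+1.929e+00  f'(a)=-3.197e+00  a ← 11.853433 − (+1.929e+00/-3.197e+00) = 12.456900
iter 2: u=1.483595  f(a)=+1.571e-01  f'(a)=-2.695e+00  a ← 12.456900 − (+1.571e-01/-2.695e+00) = 12.515188
iter 3: u=1.476686  f(a)=+1.246e-03  f'(a)=-2.653e+00  a ← 12.515188 − (+1.246e-03/-2.653e+00) = 12.515657
iter 4: u=1.476630  f(a)=+7.978e-08  f'(a)=-2.652e+00  a ← 12.515657 − (+7.978e-08/-2.652e+00) = 12.515657
iter 5: u=1.476630  f(a)=+0.000e+00  f'(a)=-2.652e+00  a ← 12.515657 − (+0.000e+00/-2.652e+00) = 12.515657
converged: |Δa| < 1e-12 after 5 iterations
sag = a·(cosh(S/(2a)) − 1) = 12.515657·(cosh(1.476630) − 1) = 16.311494
T_max/T_min = cosh(S/(2a)) = 2.303287

a=12.516 sag=16.311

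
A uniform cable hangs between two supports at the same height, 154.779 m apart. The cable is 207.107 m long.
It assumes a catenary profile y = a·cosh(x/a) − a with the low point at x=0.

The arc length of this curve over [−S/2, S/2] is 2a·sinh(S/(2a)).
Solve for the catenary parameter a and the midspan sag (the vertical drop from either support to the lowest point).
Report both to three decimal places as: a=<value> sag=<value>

a=56.903 sag=61.255

seed: a₀ = √(S³/(24(L−S))) = √(154.779³/(24·52.328)) = 54.336964
iter 1: u=1.424251  f(a)=+5.571e+00  f'(a)=-2.346e+00  a ← 54.336964 − (+5.571e+00/-2.346e+00) = 56.711510
iter 2: u=1.364617  f(a)=+3.860e-01  f'(a)=-2.031e+00  a ← 56.711510 − (+3.860e-01/-2.031e+00) = 56.901535
iter 3: u=1.360060  f(a)=+2.158e-03  f'(a)=-2.009e+00  a ← 56.901535 − (+2.158e-03/-2.009e+00) = 56.902610
iter 4: u=1.360034  f(a)=+6.829e-08  f'(a)=-2.009e+00  a ← 56.902610 − (+6.829e-08/-2.009e+00) = 56.902610
iter 5: u=1.360034  f(a)=+2.842e-14  f'(a)=-2.009e+00  a ← 56.902610 − (+2.842e-14/-2.009e+00) = 56.902610
converged: |Δa| < 1e-12 after 5 iterations
sag = a·(cosh(S/(2a)) − 1) = 56.902610·(cosh(1.360034) − 1) = 61.255058
T_max/T_min = cosh(S/(2a)) = 2.076489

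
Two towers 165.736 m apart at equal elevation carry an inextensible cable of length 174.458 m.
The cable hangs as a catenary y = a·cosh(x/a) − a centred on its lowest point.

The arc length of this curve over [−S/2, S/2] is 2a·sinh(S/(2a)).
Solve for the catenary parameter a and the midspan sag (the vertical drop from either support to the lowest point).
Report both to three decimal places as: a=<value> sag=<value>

a=148.623 sag=23.707

seed: a₀ = √(S³/(24(L−S))) = √(165.736³/(24·8.722)) = 147.472695
iter 1: u=0.561921  f(a)=+1.387e-01  f'(a)=-1.221e-01  a ← 147.472695 − (+1.387e-01/-1.221e-01) = 148.609321
iter 2: u=0.557623  f(a)=+1.620e-03  f'(a)=-1.192e-01  a ← 148.609321 − (+1.620e-03/-1.192e-01) = 148.622911
iter 3: u=0.557572  f(a)=+2.268e-07  f'(a)=-1.192e-01  a ← 148.622911 − (+2.268e-07/-1.192e-01) = 148.622913
iter 4: u=0.557572  f(a)=+0.000e+00  f'(a)=-1.192e-01  a ← 148.622913 − (+0.000e+00/-1.192e-01) = 148.622913
converged: |Δa| < 1e-12 after 4 iterations
sag = a·(cosh(S/(2a)) − 1) = 148.622913·(cosh(0.557572) − 1) = 23.707202
T_max/T_min = cosh(S/(2a)) = 1.159512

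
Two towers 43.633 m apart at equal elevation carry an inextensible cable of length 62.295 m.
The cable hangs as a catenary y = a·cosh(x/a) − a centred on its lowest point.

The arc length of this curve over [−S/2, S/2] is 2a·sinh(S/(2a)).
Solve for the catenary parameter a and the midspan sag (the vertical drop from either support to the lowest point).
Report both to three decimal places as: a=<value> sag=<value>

a=14.419 sag=19.904

seed: a₀ = √(S³/(24(L−S))) = √(43.633³/(24·18.662)) = 13.618770
iter 1: u=1.601943  f(a)=+2.546e+00  f'(a)=-3.512e+00  a ← 13.618770 − (+2.546e+00/-3.512e+00) = 14.343860
iter 2: u=1.520964  f(a)=+2.175e-01  f'(a)=-2.935e+00  a ← 14.343860 − (+2.175e-01/-2.935e+00) = 14.417959
iter 3: u=1.513148  f(a)=+1.914e-03  f'(a)=-2.884e+00  a ← 14.417959 − (+1.914e-03/-2.884e+00) = 14.418622
iter 4: u=1.513078  f(a)=+1.512e-07  f'(a)=-2.883e+00  a ← 14.418622 − (+1.512e-07/-2.883e+00) = 14.418622
iter 5: u=1.513078  f(a)=-7.105e-15  f'(a)=-2.883e+00  a ← 14.418622 − (-7.105e-15/-2.883e+00) = 14.418622
converged: |Δa| < 1e-12 after 5 iterations
sag = a·(cosh(S/(2a)) − 1) = 14.418622·(cosh(1.513078) − 1) = 19.904306
T_max/T_min = cosh(S/(2a)) = 2.380458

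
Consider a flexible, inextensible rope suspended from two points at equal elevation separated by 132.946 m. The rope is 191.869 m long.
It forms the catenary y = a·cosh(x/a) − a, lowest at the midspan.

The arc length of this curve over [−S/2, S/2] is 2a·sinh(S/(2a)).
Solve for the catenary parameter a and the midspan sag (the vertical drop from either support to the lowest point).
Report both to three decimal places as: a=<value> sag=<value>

a=43.237 sag=61.991

seed: a₀ = √(S³/(24(L−S))) = √(132.946³/(24·58.923)) = 40.762881
iter 1: u=1.630724  f(a)=+8.349e+00  f'(a)=-3.737e+00  a ← 40.762881 − (+8.349e+00/-3.737e+00) = 42.997415
iter 2: u=1.545977  f(a)=+7.357e-01  f'(a)=-3.105e+00  a ← 42.997415 − (+7.357e-01/-3.105e+00) = 43.234393
iter 3: u=1.537503  f(a)=+6.932e-03  f'(a)=-3.046e+00  a ← 43.234393 − (+6.932e-03/-3.046e+00) = 43.236669
iter 4: u=1.537422  f(a)=+6.282e-07  f'(a)=-3.046e+00  a ← 43.236669 − (+6.282e-07/-3.046e+00) = 43.236669
iter 5: u=1.537422  f(a)=-2.842e-14  f'(a)=-3.046e+00  a ← 43.236669 − (-2.842e-14/-3.046e+00) = 43.236669
converged: |Δa| < 1e-12 after 5 iterations
sag = a·(cosh(S/(2a)) − 1) = 43.236669·(cosh(1.537422) − 1) = 61.990884
T_max/T_min = cosh(S/(2a)) = 2.433757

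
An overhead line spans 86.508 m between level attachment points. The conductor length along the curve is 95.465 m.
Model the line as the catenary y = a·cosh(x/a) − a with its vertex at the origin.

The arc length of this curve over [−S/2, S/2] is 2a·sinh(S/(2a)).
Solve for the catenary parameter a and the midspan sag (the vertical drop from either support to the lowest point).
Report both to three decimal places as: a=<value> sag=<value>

a=55.711 sag=17.652

seed: a₀ = √(S³/(24(L−S))) = √(86.508³/(24·8.957)) = 54.877902
iter 1: u=0.788186  f(a)=+2.824e-01  f'(a)=-3.472e-01  a ← 54.877902 − (+2.824e-01/-3.472e-01) = 55.691260
iter 2: u=0.776675  f(a)=+6.400e-03  f'(a)=-3.316e-01  a ← 55.691260 − (+6.400e-03/-3.316e-01) = 55.710562
iter 3: u=0.776406  f(a)=+3.457e-06  f'(a)=-3.312e-01  a ← 55.710562 − (+3.457e-06/-3.312e-01) = 55.710572
iter 4: u=0.776406  f(a)=+9.948e-13  f'(a)=-3.312e-01  a ← 55.710572 − (+9.948e-13/-3.312e-01) = 55.710572
converged: |Δa| < 1e-12 after 4 iterations
sag = a·(cosh(S/(2a)) − 1) = 55.710572·(cosh(0.776406) − 1) = 17.651948
T_max/T_min = cosh(S/(2a)) = 1.316851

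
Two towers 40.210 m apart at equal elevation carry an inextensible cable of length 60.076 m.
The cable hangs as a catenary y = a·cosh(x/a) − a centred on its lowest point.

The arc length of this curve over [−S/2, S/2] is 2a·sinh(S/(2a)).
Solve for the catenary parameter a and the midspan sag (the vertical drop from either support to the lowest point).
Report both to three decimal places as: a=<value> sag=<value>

a=12.460 sag=20.060

seed: a₀ = √(S³/(24(L−S))) = √(40.210³/(24·19.866)) = 11.677242
iter 1: u=1.721725  f(a)=+3.161e+00  f'(a)=-4.524e+00  a ← 11.677242 − (+3.161e+00/-4.524e+00) = 12.375982
iter 2: u=1.624518  f(a)=+3.060e-01  f'(a)=-3.687e+00  a ← 12.375982 − (+3.060e-01/-3.687e+00) = 12.458963
iter 3: u=1.613698  f(a)=+3.544e-03  f'(a)=-3.602e+00  a ← 12.458963 − (+3.544e-03/-3.602e+00) = 12.459947
iter 4: u=1.613570  f(a)=+4.878e-07  f'(a)=-3.601e+00  a ← 12.459947 − (+4.878e-07/-3.601e+00) = 12.459947
iter 5: u=1.613570  f(a)=+2.132e-14  f'(a)=-3.601e+00  a ← 12.459947 − (+2.132e-14/-3.601e+00) = 12.459947
converged: |Δa| < 1e-12 after 5 iterations
sag = a·(cosh(S/(2a)) − 1) = 12.459947·(cosh(1.613570) − 1) = 20.059766
T_max/T_min = cosh(S/(2a)) = 2.609940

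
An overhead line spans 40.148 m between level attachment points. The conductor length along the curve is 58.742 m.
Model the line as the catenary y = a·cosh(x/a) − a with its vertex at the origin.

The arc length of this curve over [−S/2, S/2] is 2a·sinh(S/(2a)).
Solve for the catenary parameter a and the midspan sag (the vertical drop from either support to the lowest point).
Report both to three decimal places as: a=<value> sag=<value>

seed: a₀ = √(S³/(24(L−S))) = √(40.148³/(24·18.594)) = 12.042145
iter 1: u=1.666979  f(a)=+2.761e+00  f'(a)=-4.036e+00  a ← 12.042145 − (+2.761e+00/-4.036e+00) = 12.726281
iter 2: u=1.577366  f(a)=+2.528e-01  f'(a)=-3.328e+00  a ← 12.726281 − (+2.528e-01/-3.328e+00) = 12.802236
iter 3: u=1.568007  f(a)=+2.590e-03  f'(a)=-3.260e+00  a ← 12.802236 − (+2.590e-03/-3.260e+00) = 12.803031
iter 4: u=1.567910  f(a)=+2.781e-07  f'(a)=-3.259e+00  a ← 12.803031 − (+2.781e-07/-3.259e+00) = 12.803031
iter 5: u=1.567910  f(a)=+0.000e+00  f'(a)=-3.259e+00  a ← 12.803031 − (+0.000e+00/-3.259e+00) = 12.803031
converged: |Δa| < 1e-12 after 5 iterations
sag = a·(cosh(S/(2a)) − 1) = 12.803031·(cosh(1.567910) − 1) = 19.237151
T_max/T_min = cosh(S/(2a)) = 2.502547

a=12.803 sag=19.237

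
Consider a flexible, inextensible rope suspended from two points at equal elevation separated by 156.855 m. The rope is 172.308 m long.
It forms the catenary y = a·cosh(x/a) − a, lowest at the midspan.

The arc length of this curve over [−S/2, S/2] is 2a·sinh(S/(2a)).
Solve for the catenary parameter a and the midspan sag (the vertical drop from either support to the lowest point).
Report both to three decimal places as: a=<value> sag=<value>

a=103.483 sag=31.169

seed: a₀ = √(S³/(24(L−S))) = √(156.855³/(24·15.453)) = 102.008304
iter 1: u=0.768834  f(a)=+4.632e-01  f'(a)=-3.213e-01  a ← 102.008304 − (+4.632e-01/-3.213e-01) = 103.450095
iter 2: u=0.758119  f(a)=+1.000e-02  f'(a)=-3.075e-01  a ← 103.450095 − (+1.000e-02/-3.075e-01) = 103.482623
iter 3: u=0.757881  f(a)=+4.894e-06  f'(a)=-3.072e-01  a ← 103.482623 − (+4.894e-06/-3.072e-01) = 103.482639
iter 4: u=0.757881  f(a)=+1.194e-12  f'(a)=-3.072e-01  a ← 103.482639 − (+1.194e-12/-3.072e-01) = 103.482639
converged: |Δa| < 1e-12 after 4 iterations
sag = a·(cosh(S/(2a)) − 1) = 103.482639·(cosh(0.757881) − 1) = 31.169388
T_max/T_min = cosh(S/(2a)) = 1.301204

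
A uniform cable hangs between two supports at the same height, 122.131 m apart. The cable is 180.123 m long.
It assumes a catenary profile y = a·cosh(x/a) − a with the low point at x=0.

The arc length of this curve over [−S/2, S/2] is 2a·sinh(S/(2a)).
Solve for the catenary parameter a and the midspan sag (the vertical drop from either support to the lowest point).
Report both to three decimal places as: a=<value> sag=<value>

a=38.517 sag=59.435

seed: a₀ = √(S³/(24(L−S))) = √(122.131³/(24·57.992)) = 36.178387
iter 1: u=1.687900  f(a)=+8.844e+00  f'(a)=-4.217e+00  a ← 36.178387 − (+8.844e+00/-4.217e+00) = 38.275513
iter 2: u=1.595420  f(a)=+8.273e-01  f'(a)=-3.462e+00  a ← 38.275513 − (+8.273e-01/-3.462e+00) = 38.514475
iter 3: u=1.585521  f(a)=+8.889e-03  f'(a)=-3.388e+00  a ← 38.514475 − (+8.889e-03/-3.388e+00) = 38.517099
iter 4: u=1.585413  f(a)=+1.050e-06  f'(a)=-3.387e+00  a ← 38.517099 − (+1.050e-06/-3.387e+00) = 38.517099
iter 5: u=1.585413  f(a)=-5.684e-14  f'(a)=-3.387e+00  a ← 38.517099 − (-5.684e-14/-3.387e+00) = 38.517099
converged: |Δa| < 1e-12 after 5 iterations
sag = a·(cosh(S/(2a)) − 1) = 38.517099·(cosh(1.585413) − 1) = 59.435138
T_max/T_min = cosh(S/(2a)) = 2.543084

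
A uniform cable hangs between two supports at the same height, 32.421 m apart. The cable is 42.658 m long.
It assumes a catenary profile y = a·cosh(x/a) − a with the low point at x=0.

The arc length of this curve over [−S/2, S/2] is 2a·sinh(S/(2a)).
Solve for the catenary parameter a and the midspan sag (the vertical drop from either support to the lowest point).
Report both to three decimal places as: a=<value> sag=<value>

a=12.299 sag=12.322

seed: a₀ = √(S³/(24(L−S))) = √(32.421³/(24·10.237)) = 11.777351
iter 1: u=1.376413  f(a)=+1.015e+00  f'(a)=-2.091e+00  a ← 11.777351 − (+1.015e+00/-2.091e+00) = 12.262617
iter 2: u=1.321945  f(a)=+6.608e-02  f'(a)=-1.827e+00  a ← 12.262617 − (+6.608e-02/-1.827e+00) = 12.298793
iter 3: u=1.318056  f(a)=+3.235e-04  f'(a)=-1.809e+00  a ← 12.298793 − (+3.235e-04/-1.809e+00) = 12.298972
iter 4: u=1.318037  f(a)=+7.834e-09  f'(a)=-1.809e+00  a ← 12.298972 − (+7.834e-09/-1.809e+00) = 12.298972
iter 5: u=1.318037  f(a)=-7.105e-15  f'(a)=-1.809e+00  a ← 12.298972 − (-7.105e-15/-1.809e+00) = 12.298972
converged: |Δa| < 1e-12 after 5 iterations
sag = a·(cosh(S/(2a)) − 1) = 12.298972·(cosh(1.318037) − 1) = 12.321973
T_max/T_min = cosh(S/(2a)) = 2.001870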